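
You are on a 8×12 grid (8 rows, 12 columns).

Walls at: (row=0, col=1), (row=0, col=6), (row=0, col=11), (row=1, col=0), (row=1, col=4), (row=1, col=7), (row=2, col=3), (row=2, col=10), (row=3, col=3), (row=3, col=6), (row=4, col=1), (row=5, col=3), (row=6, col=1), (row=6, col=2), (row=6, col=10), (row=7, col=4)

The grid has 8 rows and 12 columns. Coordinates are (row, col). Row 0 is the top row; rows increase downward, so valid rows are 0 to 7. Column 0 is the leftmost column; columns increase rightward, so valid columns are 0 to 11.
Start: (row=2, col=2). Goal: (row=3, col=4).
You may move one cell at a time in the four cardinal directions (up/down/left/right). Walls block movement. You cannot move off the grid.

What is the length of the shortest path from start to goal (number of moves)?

BFS from (row=2, col=2) until reaching (row=3, col=4):
  Distance 0: (row=2, col=2)
  Distance 1: (row=1, col=2), (row=2, col=1), (row=3, col=2)
  Distance 2: (row=0, col=2), (row=1, col=1), (row=1, col=3), (row=2, col=0), (row=3, col=1), (row=4, col=2)
  Distance 3: (row=0, col=3), (row=3, col=0), (row=4, col=3), (row=5, col=2)
  Distance 4: (row=0, col=4), (row=4, col=0), (row=4, col=4), (row=5, col=1)
  Distance 5: (row=0, col=5), (row=3, col=4), (row=4, col=5), (row=5, col=0), (row=5, col=4)  <- goal reached here
One shortest path (5 moves): (row=2, col=2) -> (row=3, col=2) -> (row=4, col=2) -> (row=4, col=3) -> (row=4, col=4) -> (row=3, col=4)

Answer: Shortest path length: 5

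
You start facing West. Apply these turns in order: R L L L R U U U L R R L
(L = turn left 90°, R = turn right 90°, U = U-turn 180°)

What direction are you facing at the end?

Start: West
  R (right (90° clockwise)) -> North
  L (left (90° counter-clockwise)) -> West
  L (left (90° counter-clockwise)) -> South
  L (left (90° counter-clockwise)) -> East
  R (right (90° clockwise)) -> South
  U (U-turn (180°)) -> North
  U (U-turn (180°)) -> South
  U (U-turn (180°)) -> North
  L (left (90° counter-clockwise)) -> West
  R (right (90° clockwise)) -> North
  R (right (90° clockwise)) -> East
  L (left (90° counter-clockwise)) -> North
Final: North

Answer: Final heading: North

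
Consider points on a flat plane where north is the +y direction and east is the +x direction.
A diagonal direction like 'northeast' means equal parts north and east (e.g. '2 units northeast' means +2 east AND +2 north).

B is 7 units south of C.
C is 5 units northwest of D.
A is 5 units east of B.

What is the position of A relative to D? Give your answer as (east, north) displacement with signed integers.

Place D at the origin (east=0, north=0).
  C is 5 units northwest of D: delta (east=-5, north=+5); C at (east=-5, north=5).
  B is 7 units south of C: delta (east=+0, north=-7); B at (east=-5, north=-2).
  A is 5 units east of B: delta (east=+5, north=+0); A at (east=0, north=-2).
Therefore A relative to D: (east=0, north=-2).

Answer: A is at (east=0, north=-2) relative to D.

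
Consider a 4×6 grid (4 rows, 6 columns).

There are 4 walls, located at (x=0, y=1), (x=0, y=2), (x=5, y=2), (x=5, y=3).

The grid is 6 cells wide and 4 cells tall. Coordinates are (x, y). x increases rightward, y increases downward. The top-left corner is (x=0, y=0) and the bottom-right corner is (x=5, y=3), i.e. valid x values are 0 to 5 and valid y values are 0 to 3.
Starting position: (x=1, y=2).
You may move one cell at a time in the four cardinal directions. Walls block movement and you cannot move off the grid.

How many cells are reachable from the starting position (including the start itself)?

Answer: Reachable cells: 20

Derivation:
BFS flood-fill from (x=1, y=2):
  Distance 0: (x=1, y=2)
  Distance 1: (x=1, y=1), (x=2, y=2), (x=1, y=3)
  Distance 2: (x=1, y=0), (x=2, y=1), (x=3, y=2), (x=0, y=3), (x=2, y=3)
  Distance 3: (x=0, y=0), (x=2, y=0), (x=3, y=1), (x=4, y=2), (x=3, y=3)
  Distance 4: (x=3, y=0), (x=4, y=1), (x=4, y=3)
  Distance 5: (x=4, y=0), (x=5, y=1)
  Distance 6: (x=5, y=0)
Total reachable: 20 (grid has 20 open cells total)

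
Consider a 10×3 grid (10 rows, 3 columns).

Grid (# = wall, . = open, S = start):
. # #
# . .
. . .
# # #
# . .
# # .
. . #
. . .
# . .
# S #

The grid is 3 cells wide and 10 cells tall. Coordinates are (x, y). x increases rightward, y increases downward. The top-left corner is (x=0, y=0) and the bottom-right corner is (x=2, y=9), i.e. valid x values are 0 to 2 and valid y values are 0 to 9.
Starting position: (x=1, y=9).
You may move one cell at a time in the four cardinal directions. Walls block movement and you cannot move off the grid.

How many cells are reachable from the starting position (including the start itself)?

BFS flood-fill from (x=1, y=9):
  Distance 0: (x=1, y=9)
  Distance 1: (x=1, y=8)
  Distance 2: (x=1, y=7), (x=2, y=8)
  Distance 3: (x=1, y=6), (x=0, y=7), (x=2, y=7)
  Distance 4: (x=0, y=6)
Total reachable: 8 (grid has 17 open cells total)

Answer: Reachable cells: 8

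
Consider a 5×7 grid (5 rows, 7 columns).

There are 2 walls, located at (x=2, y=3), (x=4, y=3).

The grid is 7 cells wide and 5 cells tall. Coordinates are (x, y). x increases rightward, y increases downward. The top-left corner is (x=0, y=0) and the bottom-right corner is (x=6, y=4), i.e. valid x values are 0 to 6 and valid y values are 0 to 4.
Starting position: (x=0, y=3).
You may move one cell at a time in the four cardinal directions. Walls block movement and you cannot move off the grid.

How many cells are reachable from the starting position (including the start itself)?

Answer: Reachable cells: 33

Derivation:
BFS flood-fill from (x=0, y=3):
  Distance 0: (x=0, y=3)
  Distance 1: (x=0, y=2), (x=1, y=3), (x=0, y=4)
  Distance 2: (x=0, y=1), (x=1, y=2), (x=1, y=4)
  Distance 3: (x=0, y=0), (x=1, y=1), (x=2, y=2), (x=2, y=4)
  Distance 4: (x=1, y=0), (x=2, y=1), (x=3, y=2), (x=3, y=4)
  Distance 5: (x=2, y=0), (x=3, y=1), (x=4, y=2), (x=3, y=3), (x=4, y=4)
  Distance 6: (x=3, y=0), (x=4, y=1), (x=5, y=2), (x=5, y=4)
  Distance 7: (x=4, y=0), (x=5, y=1), (x=6, y=2), (x=5, y=3), (x=6, y=4)
  Distance 8: (x=5, y=0), (x=6, y=1), (x=6, y=3)
  Distance 9: (x=6, y=0)
Total reachable: 33 (grid has 33 open cells total)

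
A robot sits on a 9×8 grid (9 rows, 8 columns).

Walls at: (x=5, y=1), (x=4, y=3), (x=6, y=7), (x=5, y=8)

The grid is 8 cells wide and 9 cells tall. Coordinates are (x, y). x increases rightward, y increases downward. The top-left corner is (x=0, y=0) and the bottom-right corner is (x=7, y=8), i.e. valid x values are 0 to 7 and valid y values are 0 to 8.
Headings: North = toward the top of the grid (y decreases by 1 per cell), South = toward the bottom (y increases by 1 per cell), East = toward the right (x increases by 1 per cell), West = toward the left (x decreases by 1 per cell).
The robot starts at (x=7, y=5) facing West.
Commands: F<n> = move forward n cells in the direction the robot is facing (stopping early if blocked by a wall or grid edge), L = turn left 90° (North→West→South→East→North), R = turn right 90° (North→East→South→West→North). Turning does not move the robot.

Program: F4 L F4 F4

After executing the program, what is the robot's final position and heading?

Start: (x=7, y=5), facing West
  F4: move forward 4, now at (x=3, y=5)
  L: turn left, now facing South
  F4: move forward 3/4 (blocked), now at (x=3, y=8)
  F4: move forward 0/4 (blocked), now at (x=3, y=8)
Final: (x=3, y=8), facing South

Answer: Final position: (x=3, y=8), facing South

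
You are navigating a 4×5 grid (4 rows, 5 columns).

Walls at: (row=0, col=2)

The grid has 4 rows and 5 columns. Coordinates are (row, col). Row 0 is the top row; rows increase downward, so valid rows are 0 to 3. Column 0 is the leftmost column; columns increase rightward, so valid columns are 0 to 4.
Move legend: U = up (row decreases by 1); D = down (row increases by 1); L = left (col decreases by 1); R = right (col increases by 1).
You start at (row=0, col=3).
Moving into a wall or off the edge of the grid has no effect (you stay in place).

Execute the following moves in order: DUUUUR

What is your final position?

Answer: Final position: (row=0, col=4)

Derivation:
Start: (row=0, col=3)
  D (down): (row=0, col=3) -> (row=1, col=3)
  U (up): (row=1, col=3) -> (row=0, col=3)
  [×3]U (up): blocked, stay at (row=0, col=3)
  R (right): (row=0, col=3) -> (row=0, col=4)
Final: (row=0, col=4)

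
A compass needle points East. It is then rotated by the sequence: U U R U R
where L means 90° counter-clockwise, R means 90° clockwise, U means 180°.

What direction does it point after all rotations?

Answer: Final heading: East

Derivation:
Start: East
  U (U-turn (180°)) -> West
  U (U-turn (180°)) -> East
  R (right (90° clockwise)) -> South
  U (U-turn (180°)) -> North
  R (right (90° clockwise)) -> East
Final: East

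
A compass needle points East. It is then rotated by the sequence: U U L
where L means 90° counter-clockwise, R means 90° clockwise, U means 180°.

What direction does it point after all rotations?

Start: East
  U (U-turn (180°)) -> West
  U (U-turn (180°)) -> East
  L (left (90° counter-clockwise)) -> North
Final: North

Answer: Final heading: North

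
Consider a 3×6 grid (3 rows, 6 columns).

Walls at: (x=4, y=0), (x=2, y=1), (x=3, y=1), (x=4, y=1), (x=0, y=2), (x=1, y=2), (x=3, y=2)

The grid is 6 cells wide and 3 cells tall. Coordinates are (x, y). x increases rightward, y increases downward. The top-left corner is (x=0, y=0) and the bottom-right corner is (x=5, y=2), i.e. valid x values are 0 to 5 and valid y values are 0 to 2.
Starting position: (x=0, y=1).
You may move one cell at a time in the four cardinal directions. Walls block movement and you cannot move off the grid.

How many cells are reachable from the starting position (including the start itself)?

Answer: Reachable cells: 6

Derivation:
BFS flood-fill from (x=0, y=1):
  Distance 0: (x=0, y=1)
  Distance 1: (x=0, y=0), (x=1, y=1)
  Distance 2: (x=1, y=0)
  Distance 3: (x=2, y=0)
  Distance 4: (x=3, y=0)
Total reachable: 6 (grid has 11 open cells total)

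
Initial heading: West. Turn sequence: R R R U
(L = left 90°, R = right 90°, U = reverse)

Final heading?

Answer: Final heading: North

Derivation:
Start: West
  R (right (90° clockwise)) -> North
  R (right (90° clockwise)) -> East
  R (right (90° clockwise)) -> South
  U (U-turn (180°)) -> North
Final: North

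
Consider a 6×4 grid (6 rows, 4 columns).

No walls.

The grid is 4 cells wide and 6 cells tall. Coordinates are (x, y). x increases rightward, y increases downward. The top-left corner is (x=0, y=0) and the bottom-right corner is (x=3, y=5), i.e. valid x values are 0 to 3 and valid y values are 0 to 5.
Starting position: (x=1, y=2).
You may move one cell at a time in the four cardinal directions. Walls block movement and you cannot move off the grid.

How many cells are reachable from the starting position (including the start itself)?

BFS flood-fill from (x=1, y=2):
  Distance 0: (x=1, y=2)
  Distance 1: (x=1, y=1), (x=0, y=2), (x=2, y=2), (x=1, y=3)
  Distance 2: (x=1, y=0), (x=0, y=1), (x=2, y=1), (x=3, y=2), (x=0, y=3), (x=2, y=3), (x=1, y=4)
  Distance 3: (x=0, y=0), (x=2, y=0), (x=3, y=1), (x=3, y=3), (x=0, y=4), (x=2, y=4), (x=1, y=5)
  Distance 4: (x=3, y=0), (x=3, y=4), (x=0, y=5), (x=2, y=5)
  Distance 5: (x=3, y=5)
Total reachable: 24 (grid has 24 open cells total)

Answer: Reachable cells: 24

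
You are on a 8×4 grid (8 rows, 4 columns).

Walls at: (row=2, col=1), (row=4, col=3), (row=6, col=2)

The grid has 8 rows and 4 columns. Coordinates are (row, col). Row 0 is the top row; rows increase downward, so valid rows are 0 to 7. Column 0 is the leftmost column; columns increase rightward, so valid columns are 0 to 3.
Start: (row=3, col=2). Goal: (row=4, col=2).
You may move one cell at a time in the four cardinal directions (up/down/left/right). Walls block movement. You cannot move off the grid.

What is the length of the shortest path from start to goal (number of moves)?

Answer: Shortest path length: 1

Derivation:
BFS from (row=3, col=2) until reaching (row=4, col=2):
  Distance 0: (row=3, col=2)
  Distance 1: (row=2, col=2), (row=3, col=1), (row=3, col=3), (row=4, col=2)  <- goal reached here
One shortest path (1 moves): (row=3, col=2) -> (row=4, col=2)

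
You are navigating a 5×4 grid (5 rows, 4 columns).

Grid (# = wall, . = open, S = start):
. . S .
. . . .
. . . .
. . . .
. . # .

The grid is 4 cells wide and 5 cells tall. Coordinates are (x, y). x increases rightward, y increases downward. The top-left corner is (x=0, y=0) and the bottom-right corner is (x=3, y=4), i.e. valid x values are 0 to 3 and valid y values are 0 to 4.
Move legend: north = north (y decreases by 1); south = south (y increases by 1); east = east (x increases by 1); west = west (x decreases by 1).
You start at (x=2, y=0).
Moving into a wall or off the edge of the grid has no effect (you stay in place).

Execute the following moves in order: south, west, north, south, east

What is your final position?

Start: (x=2, y=0)
  south (south): (x=2, y=0) -> (x=2, y=1)
  west (west): (x=2, y=1) -> (x=1, y=1)
  north (north): (x=1, y=1) -> (x=1, y=0)
  south (south): (x=1, y=0) -> (x=1, y=1)
  east (east): (x=1, y=1) -> (x=2, y=1)
Final: (x=2, y=1)

Answer: Final position: (x=2, y=1)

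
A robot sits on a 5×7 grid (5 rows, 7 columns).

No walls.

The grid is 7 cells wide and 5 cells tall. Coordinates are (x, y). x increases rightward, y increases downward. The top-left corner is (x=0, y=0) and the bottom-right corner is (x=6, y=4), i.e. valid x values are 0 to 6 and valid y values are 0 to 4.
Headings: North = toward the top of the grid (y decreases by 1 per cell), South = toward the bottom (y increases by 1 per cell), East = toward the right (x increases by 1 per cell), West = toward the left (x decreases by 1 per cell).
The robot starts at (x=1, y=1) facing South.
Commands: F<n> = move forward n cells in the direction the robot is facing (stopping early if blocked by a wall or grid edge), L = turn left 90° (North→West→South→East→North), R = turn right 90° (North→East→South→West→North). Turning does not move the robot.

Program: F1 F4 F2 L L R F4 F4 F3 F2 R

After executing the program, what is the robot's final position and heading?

Answer: Final position: (x=6, y=4), facing South

Derivation:
Start: (x=1, y=1), facing South
  F1: move forward 1, now at (x=1, y=2)
  F4: move forward 2/4 (blocked), now at (x=1, y=4)
  F2: move forward 0/2 (blocked), now at (x=1, y=4)
  L: turn left, now facing East
  L: turn left, now facing North
  R: turn right, now facing East
  F4: move forward 4, now at (x=5, y=4)
  F4: move forward 1/4 (blocked), now at (x=6, y=4)
  F3: move forward 0/3 (blocked), now at (x=6, y=4)
  F2: move forward 0/2 (blocked), now at (x=6, y=4)
  R: turn right, now facing South
Final: (x=6, y=4), facing South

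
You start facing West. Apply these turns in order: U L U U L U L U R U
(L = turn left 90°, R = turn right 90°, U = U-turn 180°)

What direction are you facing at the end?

Answer: Final heading: East

Derivation:
Start: West
  U (U-turn (180°)) -> East
  L (left (90° counter-clockwise)) -> North
  U (U-turn (180°)) -> South
  U (U-turn (180°)) -> North
  L (left (90° counter-clockwise)) -> West
  U (U-turn (180°)) -> East
  L (left (90° counter-clockwise)) -> North
  U (U-turn (180°)) -> South
  R (right (90° clockwise)) -> West
  U (U-turn (180°)) -> East
Final: East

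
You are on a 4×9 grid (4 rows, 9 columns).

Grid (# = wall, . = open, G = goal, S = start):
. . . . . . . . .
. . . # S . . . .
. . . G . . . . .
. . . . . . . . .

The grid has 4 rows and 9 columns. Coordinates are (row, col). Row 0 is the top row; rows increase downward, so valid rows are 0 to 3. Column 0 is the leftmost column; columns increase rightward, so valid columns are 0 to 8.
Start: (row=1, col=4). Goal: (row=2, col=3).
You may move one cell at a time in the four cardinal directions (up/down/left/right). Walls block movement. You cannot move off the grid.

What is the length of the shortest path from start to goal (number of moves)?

BFS from (row=1, col=4) until reaching (row=2, col=3):
  Distance 0: (row=1, col=4)
  Distance 1: (row=0, col=4), (row=1, col=5), (row=2, col=4)
  Distance 2: (row=0, col=3), (row=0, col=5), (row=1, col=6), (row=2, col=3), (row=2, col=5), (row=3, col=4)  <- goal reached here
One shortest path (2 moves): (row=1, col=4) -> (row=2, col=4) -> (row=2, col=3)

Answer: Shortest path length: 2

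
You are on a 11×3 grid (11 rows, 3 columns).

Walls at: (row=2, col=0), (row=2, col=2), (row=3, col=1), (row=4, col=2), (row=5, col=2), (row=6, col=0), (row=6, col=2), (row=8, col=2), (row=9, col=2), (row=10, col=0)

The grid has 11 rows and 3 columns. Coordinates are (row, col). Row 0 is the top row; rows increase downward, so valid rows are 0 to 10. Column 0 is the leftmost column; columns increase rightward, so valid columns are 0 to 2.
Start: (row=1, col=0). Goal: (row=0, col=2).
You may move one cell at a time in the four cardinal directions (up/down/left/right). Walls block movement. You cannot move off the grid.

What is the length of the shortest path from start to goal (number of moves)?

Answer: Shortest path length: 3

Derivation:
BFS from (row=1, col=0) until reaching (row=0, col=2):
  Distance 0: (row=1, col=0)
  Distance 1: (row=0, col=0), (row=1, col=1)
  Distance 2: (row=0, col=1), (row=1, col=2), (row=2, col=1)
  Distance 3: (row=0, col=2)  <- goal reached here
One shortest path (3 moves): (row=1, col=0) -> (row=1, col=1) -> (row=1, col=2) -> (row=0, col=2)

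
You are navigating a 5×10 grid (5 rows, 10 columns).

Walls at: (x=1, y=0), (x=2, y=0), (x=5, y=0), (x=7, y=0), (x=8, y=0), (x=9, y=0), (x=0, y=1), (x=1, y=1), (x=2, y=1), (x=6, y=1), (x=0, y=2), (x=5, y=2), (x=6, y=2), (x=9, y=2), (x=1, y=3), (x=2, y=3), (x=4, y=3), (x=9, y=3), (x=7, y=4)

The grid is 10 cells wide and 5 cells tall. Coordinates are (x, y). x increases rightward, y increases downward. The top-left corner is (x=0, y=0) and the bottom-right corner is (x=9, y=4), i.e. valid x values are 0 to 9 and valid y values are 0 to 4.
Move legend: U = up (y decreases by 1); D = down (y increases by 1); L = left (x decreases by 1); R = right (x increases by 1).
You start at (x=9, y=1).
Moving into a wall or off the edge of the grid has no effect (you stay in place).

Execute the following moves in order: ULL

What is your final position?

Start: (x=9, y=1)
  U (up): blocked, stay at (x=9, y=1)
  L (left): (x=9, y=1) -> (x=8, y=1)
  L (left): (x=8, y=1) -> (x=7, y=1)
Final: (x=7, y=1)

Answer: Final position: (x=7, y=1)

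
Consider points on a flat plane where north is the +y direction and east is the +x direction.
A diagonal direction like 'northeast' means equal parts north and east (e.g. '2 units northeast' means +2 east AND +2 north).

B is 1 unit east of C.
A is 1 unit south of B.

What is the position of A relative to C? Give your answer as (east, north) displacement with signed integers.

Place C at the origin (east=0, north=0).
  B is 1 unit east of C: delta (east=+1, north=+0); B at (east=1, north=0).
  A is 1 unit south of B: delta (east=+0, north=-1); A at (east=1, north=-1).
Therefore A relative to C: (east=1, north=-1).

Answer: A is at (east=1, north=-1) relative to C.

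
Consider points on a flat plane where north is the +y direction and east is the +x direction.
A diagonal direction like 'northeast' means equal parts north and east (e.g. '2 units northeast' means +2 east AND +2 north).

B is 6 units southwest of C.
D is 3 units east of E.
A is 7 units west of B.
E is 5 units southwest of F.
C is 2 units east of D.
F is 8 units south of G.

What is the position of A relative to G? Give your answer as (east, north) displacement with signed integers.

Place G at the origin (east=0, north=0).
  F is 8 units south of G: delta (east=+0, north=-8); F at (east=0, north=-8).
  E is 5 units southwest of F: delta (east=-5, north=-5); E at (east=-5, north=-13).
  D is 3 units east of E: delta (east=+3, north=+0); D at (east=-2, north=-13).
  C is 2 units east of D: delta (east=+2, north=+0); C at (east=0, north=-13).
  B is 6 units southwest of C: delta (east=-6, north=-6); B at (east=-6, north=-19).
  A is 7 units west of B: delta (east=-7, north=+0); A at (east=-13, north=-19).
Therefore A relative to G: (east=-13, north=-19).

Answer: A is at (east=-13, north=-19) relative to G.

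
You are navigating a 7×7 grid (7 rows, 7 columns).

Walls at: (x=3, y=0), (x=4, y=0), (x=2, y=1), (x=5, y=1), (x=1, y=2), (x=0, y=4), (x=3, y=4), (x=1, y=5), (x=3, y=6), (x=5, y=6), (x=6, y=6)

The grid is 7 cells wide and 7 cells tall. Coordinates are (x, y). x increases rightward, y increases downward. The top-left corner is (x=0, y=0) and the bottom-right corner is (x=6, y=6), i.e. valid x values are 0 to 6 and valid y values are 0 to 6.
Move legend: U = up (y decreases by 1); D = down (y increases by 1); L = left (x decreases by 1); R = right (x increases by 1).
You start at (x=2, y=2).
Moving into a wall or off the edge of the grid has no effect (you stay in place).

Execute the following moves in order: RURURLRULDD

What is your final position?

Start: (x=2, y=2)
  R (right): (x=2, y=2) -> (x=3, y=2)
  U (up): (x=3, y=2) -> (x=3, y=1)
  R (right): (x=3, y=1) -> (x=4, y=1)
  U (up): blocked, stay at (x=4, y=1)
  R (right): blocked, stay at (x=4, y=1)
  L (left): (x=4, y=1) -> (x=3, y=1)
  R (right): (x=3, y=1) -> (x=4, y=1)
  U (up): blocked, stay at (x=4, y=1)
  L (left): (x=4, y=1) -> (x=3, y=1)
  D (down): (x=3, y=1) -> (x=3, y=2)
  D (down): (x=3, y=2) -> (x=3, y=3)
Final: (x=3, y=3)

Answer: Final position: (x=3, y=3)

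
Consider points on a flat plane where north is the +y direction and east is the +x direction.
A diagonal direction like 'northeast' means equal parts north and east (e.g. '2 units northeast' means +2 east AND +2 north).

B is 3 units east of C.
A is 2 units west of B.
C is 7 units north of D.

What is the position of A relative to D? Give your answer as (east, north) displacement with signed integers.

Answer: A is at (east=1, north=7) relative to D.

Derivation:
Place D at the origin (east=0, north=0).
  C is 7 units north of D: delta (east=+0, north=+7); C at (east=0, north=7).
  B is 3 units east of C: delta (east=+3, north=+0); B at (east=3, north=7).
  A is 2 units west of B: delta (east=-2, north=+0); A at (east=1, north=7).
Therefore A relative to D: (east=1, north=7).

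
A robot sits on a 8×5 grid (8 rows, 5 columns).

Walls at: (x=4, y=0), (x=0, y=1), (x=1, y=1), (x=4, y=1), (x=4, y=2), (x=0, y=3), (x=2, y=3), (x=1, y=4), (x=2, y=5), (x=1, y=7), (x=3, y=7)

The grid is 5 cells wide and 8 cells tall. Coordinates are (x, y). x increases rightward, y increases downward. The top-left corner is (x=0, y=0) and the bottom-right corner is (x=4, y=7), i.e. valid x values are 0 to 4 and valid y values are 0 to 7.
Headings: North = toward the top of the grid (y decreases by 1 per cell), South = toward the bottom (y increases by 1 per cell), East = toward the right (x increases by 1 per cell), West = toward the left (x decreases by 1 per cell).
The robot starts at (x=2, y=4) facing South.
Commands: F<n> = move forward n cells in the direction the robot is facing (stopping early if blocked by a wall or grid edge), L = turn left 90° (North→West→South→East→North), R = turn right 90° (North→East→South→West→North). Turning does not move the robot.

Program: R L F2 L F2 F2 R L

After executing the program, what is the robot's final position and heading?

Answer: Final position: (x=4, y=4), facing East

Derivation:
Start: (x=2, y=4), facing South
  R: turn right, now facing West
  L: turn left, now facing South
  F2: move forward 0/2 (blocked), now at (x=2, y=4)
  L: turn left, now facing East
  F2: move forward 2, now at (x=4, y=4)
  F2: move forward 0/2 (blocked), now at (x=4, y=4)
  R: turn right, now facing South
  L: turn left, now facing East
Final: (x=4, y=4), facing East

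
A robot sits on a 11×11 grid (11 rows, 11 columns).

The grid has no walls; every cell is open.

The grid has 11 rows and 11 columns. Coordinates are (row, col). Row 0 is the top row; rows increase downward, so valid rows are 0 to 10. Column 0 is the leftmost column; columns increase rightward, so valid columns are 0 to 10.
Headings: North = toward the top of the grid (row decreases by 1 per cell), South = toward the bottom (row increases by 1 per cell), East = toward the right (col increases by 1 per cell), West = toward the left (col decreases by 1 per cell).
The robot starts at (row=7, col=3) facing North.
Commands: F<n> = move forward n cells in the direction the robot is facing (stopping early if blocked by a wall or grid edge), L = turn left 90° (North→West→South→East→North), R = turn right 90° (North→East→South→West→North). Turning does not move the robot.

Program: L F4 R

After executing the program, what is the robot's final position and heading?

Answer: Final position: (row=7, col=0), facing North

Derivation:
Start: (row=7, col=3), facing North
  L: turn left, now facing West
  F4: move forward 3/4 (blocked), now at (row=7, col=0)
  R: turn right, now facing North
Final: (row=7, col=0), facing North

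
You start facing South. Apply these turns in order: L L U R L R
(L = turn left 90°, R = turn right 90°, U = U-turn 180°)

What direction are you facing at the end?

Answer: Final heading: West

Derivation:
Start: South
  L (left (90° counter-clockwise)) -> East
  L (left (90° counter-clockwise)) -> North
  U (U-turn (180°)) -> South
  R (right (90° clockwise)) -> West
  L (left (90° counter-clockwise)) -> South
  R (right (90° clockwise)) -> West
Final: West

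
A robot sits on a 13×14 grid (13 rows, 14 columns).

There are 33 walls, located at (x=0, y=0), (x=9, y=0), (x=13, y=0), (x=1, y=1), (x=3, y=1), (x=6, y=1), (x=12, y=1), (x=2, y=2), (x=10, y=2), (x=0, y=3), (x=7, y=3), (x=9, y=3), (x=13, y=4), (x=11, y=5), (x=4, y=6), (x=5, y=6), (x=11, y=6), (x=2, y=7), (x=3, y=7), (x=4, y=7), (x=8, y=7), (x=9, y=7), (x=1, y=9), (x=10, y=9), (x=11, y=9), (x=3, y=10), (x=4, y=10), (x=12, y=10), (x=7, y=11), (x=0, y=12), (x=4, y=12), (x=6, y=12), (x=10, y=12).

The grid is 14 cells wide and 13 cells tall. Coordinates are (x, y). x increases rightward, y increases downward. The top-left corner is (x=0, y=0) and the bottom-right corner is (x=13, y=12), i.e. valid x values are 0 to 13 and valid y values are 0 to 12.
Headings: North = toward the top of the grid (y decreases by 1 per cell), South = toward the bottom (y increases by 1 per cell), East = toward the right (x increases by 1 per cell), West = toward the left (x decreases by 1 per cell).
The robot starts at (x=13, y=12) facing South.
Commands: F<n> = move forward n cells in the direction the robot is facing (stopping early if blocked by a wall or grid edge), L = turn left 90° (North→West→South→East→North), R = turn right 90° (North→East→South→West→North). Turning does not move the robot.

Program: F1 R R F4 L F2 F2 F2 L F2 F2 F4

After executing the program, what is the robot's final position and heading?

Answer: Final position: (x=7, y=10), facing South

Derivation:
Start: (x=13, y=12), facing South
  F1: move forward 0/1 (blocked), now at (x=13, y=12)
  R: turn right, now facing West
  R: turn right, now facing North
  F4: move forward 4, now at (x=13, y=8)
  L: turn left, now facing West
  F2: move forward 2, now at (x=11, y=8)
  F2: move forward 2, now at (x=9, y=8)
  F2: move forward 2, now at (x=7, y=8)
  L: turn left, now facing South
  F2: move forward 2, now at (x=7, y=10)
  F2: move forward 0/2 (blocked), now at (x=7, y=10)
  F4: move forward 0/4 (blocked), now at (x=7, y=10)
Final: (x=7, y=10), facing South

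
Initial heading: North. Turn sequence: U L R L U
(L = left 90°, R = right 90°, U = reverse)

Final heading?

Answer: Final heading: West

Derivation:
Start: North
  U (U-turn (180°)) -> South
  L (left (90° counter-clockwise)) -> East
  R (right (90° clockwise)) -> South
  L (left (90° counter-clockwise)) -> East
  U (U-turn (180°)) -> West
Final: West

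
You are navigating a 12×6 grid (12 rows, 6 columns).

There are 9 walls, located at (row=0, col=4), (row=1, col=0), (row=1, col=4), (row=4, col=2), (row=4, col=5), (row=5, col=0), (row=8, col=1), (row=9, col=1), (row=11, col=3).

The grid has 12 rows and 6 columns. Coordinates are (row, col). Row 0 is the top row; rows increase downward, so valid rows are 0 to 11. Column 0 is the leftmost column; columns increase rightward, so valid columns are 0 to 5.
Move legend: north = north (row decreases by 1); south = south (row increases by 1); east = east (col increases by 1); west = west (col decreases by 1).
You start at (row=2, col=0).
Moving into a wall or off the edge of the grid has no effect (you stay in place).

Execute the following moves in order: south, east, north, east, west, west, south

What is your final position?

Answer: Final position: (row=3, col=0)

Derivation:
Start: (row=2, col=0)
  south (south): (row=2, col=0) -> (row=3, col=0)
  east (east): (row=3, col=0) -> (row=3, col=1)
  north (north): (row=3, col=1) -> (row=2, col=1)
  east (east): (row=2, col=1) -> (row=2, col=2)
  west (west): (row=2, col=2) -> (row=2, col=1)
  west (west): (row=2, col=1) -> (row=2, col=0)
  south (south): (row=2, col=0) -> (row=3, col=0)
Final: (row=3, col=0)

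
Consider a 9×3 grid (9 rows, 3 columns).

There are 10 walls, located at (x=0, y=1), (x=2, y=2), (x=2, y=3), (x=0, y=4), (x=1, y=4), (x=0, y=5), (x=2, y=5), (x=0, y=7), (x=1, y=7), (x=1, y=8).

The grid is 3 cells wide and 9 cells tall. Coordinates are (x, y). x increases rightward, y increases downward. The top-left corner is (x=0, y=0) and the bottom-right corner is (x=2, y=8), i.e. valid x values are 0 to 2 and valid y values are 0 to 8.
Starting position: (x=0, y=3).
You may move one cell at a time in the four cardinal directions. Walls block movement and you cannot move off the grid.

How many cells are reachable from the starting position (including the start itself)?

Answer: Reachable cells: 9

Derivation:
BFS flood-fill from (x=0, y=3):
  Distance 0: (x=0, y=3)
  Distance 1: (x=0, y=2), (x=1, y=3)
  Distance 2: (x=1, y=2)
  Distance 3: (x=1, y=1)
  Distance 4: (x=1, y=0), (x=2, y=1)
  Distance 5: (x=0, y=0), (x=2, y=0)
Total reachable: 9 (grid has 17 open cells total)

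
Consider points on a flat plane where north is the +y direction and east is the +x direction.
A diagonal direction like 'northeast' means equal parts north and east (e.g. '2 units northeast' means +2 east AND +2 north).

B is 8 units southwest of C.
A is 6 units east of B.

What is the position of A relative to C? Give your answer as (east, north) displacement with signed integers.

Answer: A is at (east=-2, north=-8) relative to C.

Derivation:
Place C at the origin (east=0, north=0).
  B is 8 units southwest of C: delta (east=-8, north=-8); B at (east=-8, north=-8).
  A is 6 units east of B: delta (east=+6, north=+0); A at (east=-2, north=-8).
Therefore A relative to C: (east=-2, north=-8).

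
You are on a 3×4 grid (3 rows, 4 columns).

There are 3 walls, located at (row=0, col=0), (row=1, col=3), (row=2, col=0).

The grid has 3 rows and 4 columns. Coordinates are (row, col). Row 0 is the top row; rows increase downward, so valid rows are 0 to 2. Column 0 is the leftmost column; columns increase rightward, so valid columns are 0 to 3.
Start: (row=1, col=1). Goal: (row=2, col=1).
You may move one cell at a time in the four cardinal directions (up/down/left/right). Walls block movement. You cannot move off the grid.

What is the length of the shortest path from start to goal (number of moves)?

Answer: Shortest path length: 1

Derivation:
BFS from (row=1, col=1) until reaching (row=2, col=1):
  Distance 0: (row=1, col=1)
  Distance 1: (row=0, col=1), (row=1, col=0), (row=1, col=2), (row=2, col=1)  <- goal reached here
One shortest path (1 moves): (row=1, col=1) -> (row=2, col=1)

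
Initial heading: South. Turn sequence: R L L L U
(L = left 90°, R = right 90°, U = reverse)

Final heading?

Start: South
  R (right (90° clockwise)) -> West
  L (left (90° counter-clockwise)) -> South
  L (left (90° counter-clockwise)) -> East
  L (left (90° counter-clockwise)) -> North
  U (U-turn (180°)) -> South
Final: South

Answer: Final heading: South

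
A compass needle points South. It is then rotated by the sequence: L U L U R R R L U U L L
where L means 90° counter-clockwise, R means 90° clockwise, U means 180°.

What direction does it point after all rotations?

Start: South
  L (left (90° counter-clockwise)) -> East
  U (U-turn (180°)) -> West
  L (left (90° counter-clockwise)) -> South
  U (U-turn (180°)) -> North
  R (right (90° clockwise)) -> East
  R (right (90° clockwise)) -> South
  R (right (90° clockwise)) -> West
  L (left (90° counter-clockwise)) -> South
  U (U-turn (180°)) -> North
  U (U-turn (180°)) -> South
  L (left (90° counter-clockwise)) -> East
  L (left (90° counter-clockwise)) -> North
Final: North

Answer: Final heading: North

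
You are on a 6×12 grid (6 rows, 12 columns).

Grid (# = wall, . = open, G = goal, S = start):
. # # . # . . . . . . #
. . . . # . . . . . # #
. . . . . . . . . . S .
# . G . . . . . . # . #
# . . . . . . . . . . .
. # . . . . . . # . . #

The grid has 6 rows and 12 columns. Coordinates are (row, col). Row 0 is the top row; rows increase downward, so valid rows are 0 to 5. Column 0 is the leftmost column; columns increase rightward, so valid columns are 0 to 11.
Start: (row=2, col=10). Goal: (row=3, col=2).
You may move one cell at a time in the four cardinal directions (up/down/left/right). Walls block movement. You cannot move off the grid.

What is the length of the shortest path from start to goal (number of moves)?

Answer: Shortest path length: 9

Derivation:
BFS from (row=2, col=10) until reaching (row=3, col=2):
  Distance 0: (row=2, col=10)
  Distance 1: (row=2, col=9), (row=2, col=11), (row=3, col=10)
  Distance 2: (row=1, col=9), (row=2, col=8), (row=4, col=10)
  Distance 3: (row=0, col=9), (row=1, col=8), (row=2, col=7), (row=3, col=8), (row=4, col=9), (row=4, col=11), (row=5, col=10)
  Distance 4: (row=0, col=8), (row=0, col=10), (row=1, col=7), (row=2, col=6), (row=3, col=7), (row=4, col=8), (row=5, col=9)
  Distance 5: (row=0, col=7), (row=1, col=6), (row=2, col=5), (row=3, col=6), (row=4, col=7)
  Distance 6: (row=0, col=6), (row=1, col=5), (row=2, col=4), (row=3, col=5), (row=4, col=6), (row=5, col=7)
  Distance 7: (row=0, col=5), (row=2, col=3), (row=3, col=4), (row=4, col=5), (row=5, col=6)
  Distance 8: (row=1, col=3), (row=2, col=2), (row=3, col=3), (row=4, col=4), (row=5, col=5)
  Distance 9: (row=0, col=3), (row=1, col=2), (row=2, col=1), (row=3, col=2), (row=4, col=3), (row=5, col=4)  <- goal reached here
One shortest path (9 moves): (row=2, col=10) -> (row=2, col=9) -> (row=2, col=8) -> (row=2, col=7) -> (row=2, col=6) -> (row=2, col=5) -> (row=2, col=4) -> (row=2, col=3) -> (row=2, col=2) -> (row=3, col=2)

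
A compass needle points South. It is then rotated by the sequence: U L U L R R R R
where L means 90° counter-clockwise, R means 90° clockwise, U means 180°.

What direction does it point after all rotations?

Start: South
  U (U-turn (180°)) -> North
  L (left (90° counter-clockwise)) -> West
  U (U-turn (180°)) -> East
  L (left (90° counter-clockwise)) -> North
  R (right (90° clockwise)) -> East
  R (right (90° clockwise)) -> South
  R (right (90° clockwise)) -> West
  R (right (90° clockwise)) -> North
Final: North

Answer: Final heading: North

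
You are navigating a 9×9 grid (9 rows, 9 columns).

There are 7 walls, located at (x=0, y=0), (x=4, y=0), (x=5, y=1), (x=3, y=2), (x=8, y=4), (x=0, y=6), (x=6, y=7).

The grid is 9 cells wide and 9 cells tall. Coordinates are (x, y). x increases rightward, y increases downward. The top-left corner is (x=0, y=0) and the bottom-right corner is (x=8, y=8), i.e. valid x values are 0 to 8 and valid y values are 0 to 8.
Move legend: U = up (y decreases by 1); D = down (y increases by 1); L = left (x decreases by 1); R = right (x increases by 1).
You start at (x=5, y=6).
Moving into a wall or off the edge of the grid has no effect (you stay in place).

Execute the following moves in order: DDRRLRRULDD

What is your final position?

Start: (x=5, y=6)
  D (down): (x=5, y=6) -> (x=5, y=7)
  D (down): (x=5, y=7) -> (x=5, y=8)
  R (right): (x=5, y=8) -> (x=6, y=8)
  R (right): (x=6, y=8) -> (x=7, y=8)
  L (left): (x=7, y=8) -> (x=6, y=8)
  R (right): (x=6, y=8) -> (x=7, y=8)
  R (right): (x=7, y=8) -> (x=8, y=8)
  U (up): (x=8, y=8) -> (x=8, y=7)
  L (left): (x=8, y=7) -> (x=7, y=7)
  D (down): (x=7, y=7) -> (x=7, y=8)
  D (down): blocked, stay at (x=7, y=8)
Final: (x=7, y=8)

Answer: Final position: (x=7, y=8)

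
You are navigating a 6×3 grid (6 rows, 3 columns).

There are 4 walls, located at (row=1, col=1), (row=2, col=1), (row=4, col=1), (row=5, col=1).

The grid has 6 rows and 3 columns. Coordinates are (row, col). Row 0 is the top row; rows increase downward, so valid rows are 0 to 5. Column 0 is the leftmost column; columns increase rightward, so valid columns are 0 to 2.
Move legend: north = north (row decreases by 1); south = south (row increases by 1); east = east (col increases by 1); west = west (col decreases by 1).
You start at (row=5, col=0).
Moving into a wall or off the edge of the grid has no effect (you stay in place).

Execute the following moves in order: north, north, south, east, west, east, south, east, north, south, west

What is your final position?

Answer: Final position: (row=5, col=0)

Derivation:
Start: (row=5, col=0)
  north (north): (row=5, col=0) -> (row=4, col=0)
  north (north): (row=4, col=0) -> (row=3, col=0)
  south (south): (row=3, col=0) -> (row=4, col=0)
  east (east): blocked, stay at (row=4, col=0)
  west (west): blocked, stay at (row=4, col=0)
  east (east): blocked, stay at (row=4, col=0)
  south (south): (row=4, col=0) -> (row=5, col=0)
  east (east): blocked, stay at (row=5, col=0)
  north (north): (row=5, col=0) -> (row=4, col=0)
  south (south): (row=4, col=0) -> (row=5, col=0)
  west (west): blocked, stay at (row=5, col=0)
Final: (row=5, col=0)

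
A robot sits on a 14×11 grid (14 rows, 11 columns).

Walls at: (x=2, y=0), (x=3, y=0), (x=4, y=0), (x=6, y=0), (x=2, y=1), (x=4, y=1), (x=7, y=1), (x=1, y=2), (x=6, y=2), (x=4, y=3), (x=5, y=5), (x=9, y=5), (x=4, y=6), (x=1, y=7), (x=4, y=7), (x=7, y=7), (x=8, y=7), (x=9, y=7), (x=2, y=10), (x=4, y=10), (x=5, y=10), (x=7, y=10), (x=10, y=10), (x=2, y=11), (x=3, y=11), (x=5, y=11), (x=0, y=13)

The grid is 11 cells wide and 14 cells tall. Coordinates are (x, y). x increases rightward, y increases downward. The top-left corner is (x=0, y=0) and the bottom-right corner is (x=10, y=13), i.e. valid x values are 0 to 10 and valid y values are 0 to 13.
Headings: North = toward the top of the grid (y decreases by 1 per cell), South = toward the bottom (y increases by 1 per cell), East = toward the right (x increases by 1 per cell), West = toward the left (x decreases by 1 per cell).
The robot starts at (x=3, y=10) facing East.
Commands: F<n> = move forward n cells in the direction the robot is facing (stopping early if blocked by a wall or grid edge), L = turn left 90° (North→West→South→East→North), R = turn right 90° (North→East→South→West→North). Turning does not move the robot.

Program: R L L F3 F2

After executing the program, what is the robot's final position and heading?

Answer: Final position: (x=3, y=5), facing North

Derivation:
Start: (x=3, y=10), facing East
  R: turn right, now facing South
  L: turn left, now facing East
  L: turn left, now facing North
  F3: move forward 3, now at (x=3, y=7)
  F2: move forward 2, now at (x=3, y=5)
Final: (x=3, y=5), facing North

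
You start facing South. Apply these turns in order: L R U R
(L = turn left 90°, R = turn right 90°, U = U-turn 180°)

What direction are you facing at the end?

Start: South
  L (left (90° counter-clockwise)) -> East
  R (right (90° clockwise)) -> South
  U (U-turn (180°)) -> North
  R (right (90° clockwise)) -> East
Final: East

Answer: Final heading: East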